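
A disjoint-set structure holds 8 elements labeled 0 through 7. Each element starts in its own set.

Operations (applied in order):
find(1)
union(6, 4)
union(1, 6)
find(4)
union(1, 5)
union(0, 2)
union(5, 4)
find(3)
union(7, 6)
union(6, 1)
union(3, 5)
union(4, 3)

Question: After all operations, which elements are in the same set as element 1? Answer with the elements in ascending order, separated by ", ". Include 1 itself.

Answer: 1, 3, 4, 5, 6, 7

Derivation:
Step 1: find(1) -> no change; set of 1 is {1}
Step 2: union(6, 4) -> merged; set of 6 now {4, 6}
Step 3: union(1, 6) -> merged; set of 1 now {1, 4, 6}
Step 4: find(4) -> no change; set of 4 is {1, 4, 6}
Step 5: union(1, 5) -> merged; set of 1 now {1, 4, 5, 6}
Step 6: union(0, 2) -> merged; set of 0 now {0, 2}
Step 7: union(5, 4) -> already same set; set of 5 now {1, 4, 5, 6}
Step 8: find(3) -> no change; set of 3 is {3}
Step 9: union(7, 6) -> merged; set of 7 now {1, 4, 5, 6, 7}
Step 10: union(6, 1) -> already same set; set of 6 now {1, 4, 5, 6, 7}
Step 11: union(3, 5) -> merged; set of 3 now {1, 3, 4, 5, 6, 7}
Step 12: union(4, 3) -> already same set; set of 4 now {1, 3, 4, 5, 6, 7}
Component of 1: {1, 3, 4, 5, 6, 7}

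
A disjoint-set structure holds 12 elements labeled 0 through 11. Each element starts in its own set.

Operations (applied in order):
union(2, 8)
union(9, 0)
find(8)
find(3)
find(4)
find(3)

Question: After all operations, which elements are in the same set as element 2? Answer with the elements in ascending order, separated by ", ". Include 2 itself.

Answer: 2, 8

Derivation:
Step 1: union(2, 8) -> merged; set of 2 now {2, 8}
Step 2: union(9, 0) -> merged; set of 9 now {0, 9}
Step 3: find(8) -> no change; set of 8 is {2, 8}
Step 4: find(3) -> no change; set of 3 is {3}
Step 5: find(4) -> no change; set of 4 is {4}
Step 6: find(3) -> no change; set of 3 is {3}
Component of 2: {2, 8}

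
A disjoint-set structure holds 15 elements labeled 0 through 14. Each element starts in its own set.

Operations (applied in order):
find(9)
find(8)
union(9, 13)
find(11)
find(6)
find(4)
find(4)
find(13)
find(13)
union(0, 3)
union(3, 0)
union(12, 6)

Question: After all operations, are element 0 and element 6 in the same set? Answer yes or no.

Step 1: find(9) -> no change; set of 9 is {9}
Step 2: find(8) -> no change; set of 8 is {8}
Step 3: union(9, 13) -> merged; set of 9 now {9, 13}
Step 4: find(11) -> no change; set of 11 is {11}
Step 5: find(6) -> no change; set of 6 is {6}
Step 6: find(4) -> no change; set of 4 is {4}
Step 7: find(4) -> no change; set of 4 is {4}
Step 8: find(13) -> no change; set of 13 is {9, 13}
Step 9: find(13) -> no change; set of 13 is {9, 13}
Step 10: union(0, 3) -> merged; set of 0 now {0, 3}
Step 11: union(3, 0) -> already same set; set of 3 now {0, 3}
Step 12: union(12, 6) -> merged; set of 12 now {6, 12}
Set of 0: {0, 3}; 6 is not a member.

Answer: no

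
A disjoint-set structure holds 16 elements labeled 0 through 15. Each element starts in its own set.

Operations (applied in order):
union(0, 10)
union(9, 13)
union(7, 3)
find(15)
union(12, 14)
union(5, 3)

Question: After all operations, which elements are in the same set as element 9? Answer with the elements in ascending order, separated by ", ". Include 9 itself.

Step 1: union(0, 10) -> merged; set of 0 now {0, 10}
Step 2: union(9, 13) -> merged; set of 9 now {9, 13}
Step 3: union(7, 3) -> merged; set of 7 now {3, 7}
Step 4: find(15) -> no change; set of 15 is {15}
Step 5: union(12, 14) -> merged; set of 12 now {12, 14}
Step 6: union(5, 3) -> merged; set of 5 now {3, 5, 7}
Component of 9: {9, 13}

Answer: 9, 13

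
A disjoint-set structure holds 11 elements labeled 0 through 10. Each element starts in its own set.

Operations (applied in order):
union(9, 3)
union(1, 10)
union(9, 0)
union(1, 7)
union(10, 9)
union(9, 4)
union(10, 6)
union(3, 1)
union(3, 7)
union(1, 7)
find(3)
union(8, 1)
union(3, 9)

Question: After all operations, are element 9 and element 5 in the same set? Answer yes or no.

Answer: no

Derivation:
Step 1: union(9, 3) -> merged; set of 9 now {3, 9}
Step 2: union(1, 10) -> merged; set of 1 now {1, 10}
Step 3: union(9, 0) -> merged; set of 9 now {0, 3, 9}
Step 4: union(1, 7) -> merged; set of 1 now {1, 7, 10}
Step 5: union(10, 9) -> merged; set of 10 now {0, 1, 3, 7, 9, 10}
Step 6: union(9, 4) -> merged; set of 9 now {0, 1, 3, 4, 7, 9, 10}
Step 7: union(10, 6) -> merged; set of 10 now {0, 1, 3, 4, 6, 7, 9, 10}
Step 8: union(3, 1) -> already same set; set of 3 now {0, 1, 3, 4, 6, 7, 9, 10}
Step 9: union(3, 7) -> already same set; set of 3 now {0, 1, 3, 4, 6, 7, 9, 10}
Step 10: union(1, 7) -> already same set; set of 1 now {0, 1, 3, 4, 6, 7, 9, 10}
Step 11: find(3) -> no change; set of 3 is {0, 1, 3, 4, 6, 7, 9, 10}
Step 12: union(8, 1) -> merged; set of 8 now {0, 1, 3, 4, 6, 7, 8, 9, 10}
Step 13: union(3, 9) -> already same set; set of 3 now {0, 1, 3, 4, 6, 7, 8, 9, 10}
Set of 9: {0, 1, 3, 4, 6, 7, 8, 9, 10}; 5 is not a member.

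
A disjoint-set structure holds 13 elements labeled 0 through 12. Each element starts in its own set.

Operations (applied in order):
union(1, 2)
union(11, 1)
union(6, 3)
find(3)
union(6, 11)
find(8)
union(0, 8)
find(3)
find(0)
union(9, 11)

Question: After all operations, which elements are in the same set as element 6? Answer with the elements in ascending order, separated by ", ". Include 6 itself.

Answer: 1, 2, 3, 6, 9, 11

Derivation:
Step 1: union(1, 2) -> merged; set of 1 now {1, 2}
Step 2: union(11, 1) -> merged; set of 11 now {1, 2, 11}
Step 3: union(6, 3) -> merged; set of 6 now {3, 6}
Step 4: find(3) -> no change; set of 3 is {3, 6}
Step 5: union(6, 11) -> merged; set of 6 now {1, 2, 3, 6, 11}
Step 6: find(8) -> no change; set of 8 is {8}
Step 7: union(0, 8) -> merged; set of 0 now {0, 8}
Step 8: find(3) -> no change; set of 3 is {1, 2, 3, 6, 11}
Step 9: find(0) -> no change; set of 0 is {0, 8}
Step 10: union(9, 11) -> merged; set of 9 now {1, 2, 3, 6, 9, 11}
Component of 6: {1, 2, 3, 6, 9, 11}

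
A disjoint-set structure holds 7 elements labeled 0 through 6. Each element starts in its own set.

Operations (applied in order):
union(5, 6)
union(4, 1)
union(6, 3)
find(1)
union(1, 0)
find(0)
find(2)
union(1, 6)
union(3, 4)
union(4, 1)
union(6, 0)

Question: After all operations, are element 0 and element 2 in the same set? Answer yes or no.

Step 1: union(5, 6) -> merged; set of 5 now {5, 6}
Step 2: union(4, 1) -> merged; set of 4 now {1, 4}
Step 3: union(6, 3) -> merged; set of 6 now {3, 5, 6}
Step 4: find(1) -> no change; set of 1 is {1, 4}
Step 5: union(1, 0) -> merged; set of 1 now {0, 1, 4}
Step 6: find(0) -> no change; set of 0 is {0, 1, 4}
Step 7: find(2) -> no change; set of 2 is {2}
Step 8: union(1, 6) -> merged; set of 1 now {0, 1, 3, 4, 5, 6}
Step 9: union(3, 4) -> already same set; set of 3 now {0, 1, 3, 4, 5, 6}
Step 10: union(4, 1) -> already same set; set of 4 now {0, 1, 3, 4, 5, 6}
Step 11: union(6, 0) -> already same set; set of 6 now {0, 1, 3, 4, 5, 6}
Set of 0: {0, 1, 3, 4, 5, 6}; 2 is not a member.

Answer: no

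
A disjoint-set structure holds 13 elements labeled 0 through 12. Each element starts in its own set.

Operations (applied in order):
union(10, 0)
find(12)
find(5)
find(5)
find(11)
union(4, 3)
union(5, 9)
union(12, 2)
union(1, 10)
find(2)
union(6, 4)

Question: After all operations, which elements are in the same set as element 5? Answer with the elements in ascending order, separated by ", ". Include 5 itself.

Step 1: union(10, 0) -> merged; set of 10 now {0, 10}
Step 2: find(12) -> no change; set of 12 is {12}
Step 3: find(5) -> no change; set of 5 is {5}
Step 4: find(5) -> no change; set of 5 is {5}
Step 5: find(11) -> no change; set of 11 is {11}
Step 6: union(4, 3) -> merged; set of 4 now {3, 4}
Step 7: union(5, 9) -> merged; set of 5 now {5, 9}
Step 8: union(12, 2) -> merged; set of 12 now {2, 12}
Step 9: union(1, 10) -> merged; set of 1 now {0, 1, 10}
Step 10: find(2) -> no change; set of 2 is {2, 12}
Step 11: union(6, 4) -> merged; set of 6 now {3, 4, 6}
Component of 5: {5, 9}

Answer: 5, 9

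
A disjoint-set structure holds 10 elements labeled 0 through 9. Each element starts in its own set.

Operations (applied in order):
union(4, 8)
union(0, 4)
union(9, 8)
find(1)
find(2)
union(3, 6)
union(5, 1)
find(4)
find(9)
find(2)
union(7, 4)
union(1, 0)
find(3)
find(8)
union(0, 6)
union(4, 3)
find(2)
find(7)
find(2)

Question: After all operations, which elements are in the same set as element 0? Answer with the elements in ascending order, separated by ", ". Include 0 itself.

Step 1: union(4, 8) -> merged; set of 4 now {4, 8}
Step 2: union(0, 4) -> merged; set of 0 now {0, 4, 8}
Step 3: union(9, 8) -> merged; set of 9 now {0, 4, 8, 9}
Step 4: find(1) -> no change; set of 1 is {1}
Step 5: find(2) -> no change; set of 2 is {2}
Step 6: union(3, 6) -> merged; set of 3 now {3, 6}
Step 7: union(5, 1) -> merged; set of 5 now {1, 5}
Step 8: find(4) -> no change; set of 4 is {0, 4, 8, 9}
Step 9: find(9) -> no change; set of 9 is {0, 4, 8, 9}
Step 10: find(2) -> no change; set of 2 is {2}
Step 11: union(7, 4) -> merged; set of 7 now {0, 4, 7, 8, 9}
Step 12: union(1, 0) -> merged; set of 1 now {0, 1, 4, 5, 7, 8, 9}
Step 13: find(3) -> no change; set of 3 is {3, 6}
Step 14: find(8) -> no change; set of 8 is {0, 1, 4, 5, 7, 8, 9}
Step 15: union(0, 6) -> merged; set of 0 now {0, 1, 3, 4, 5, 6, 7, 8, 9}
Step 16: union(4, 3) -> already same set; set of 4 now {0, 1, 3, 4, 5, 6, 7, 8, 9}
Step 17: find(2) -> no change; set of 2 is {2}
Step 18: find(7) -> no change; set of 7 is {0, 1, 3, 4, 5, 6, 7, 8, 9}
Step 19: find(2) -> no change; set of 2 is {2}
Component of 0: {0, 1, 3, 4, 5, 6, 7, 8, 9}

Answer: 0, 1, 3, 4, 5, 6, 7, 8, 9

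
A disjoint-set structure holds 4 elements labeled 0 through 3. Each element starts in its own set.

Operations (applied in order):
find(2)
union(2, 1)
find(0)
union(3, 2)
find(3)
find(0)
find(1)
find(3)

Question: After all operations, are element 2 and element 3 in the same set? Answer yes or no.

Step 1: find(2) -> no change; set of 2 is {2}
Step 2: union(2, 1) -> merged; set of 2 now {1, 2}
Step 3: find(0) -> no change; set of 0 is {0}
Step 4: union(3, 2) -> merged; set of 3 now {1, 2, 3}
Step 5: find(3) -> no change; set of 3 is {1, 2, 3}
Step 6: find(0) -> no change; set of 0 is {0}
Step 7: find(1) -> no change; set of 1 is {1, 2, 3}
Step 8: find(3) -> no change; set of 3 is {1, 2, 3}
Set of 2: {1, 2, 3}; 3 is a member.

Answer: yes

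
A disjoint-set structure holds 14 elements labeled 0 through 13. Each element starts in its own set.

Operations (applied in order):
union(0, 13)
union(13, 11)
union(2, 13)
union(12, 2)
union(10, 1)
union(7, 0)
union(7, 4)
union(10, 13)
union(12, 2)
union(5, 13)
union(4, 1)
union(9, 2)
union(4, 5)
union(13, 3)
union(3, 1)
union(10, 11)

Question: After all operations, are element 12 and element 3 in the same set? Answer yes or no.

Answer: yes

Derivation:
Step 1: union(0, 13) -> merged; set of 0 now {0, 13}
Step 2: union(13, 11) -> merged; set of 13 now {0, 11, 13}
Step 3: union(2, 13) -> merged; set of 2 now {0, 2, 11, 13}
Step 4: union(12, 2) -> merged; set of 12 now {0, 2, 11, 12, 13}
Step 5: union(10, 1) -> merged; set of 10 now {1, 10}
Step 6: union(7, 0) -> merged; set of 7 now {0, 2, 7, 11, 12, 13}
Step 7: union(7, 4) -> merged; set of 7 now {0, 2, 4, 7, 11, 12, 13}
Step 8: union(10, 13) -> merged; set of 10 now {0, 1, 2, 4, 7, 10, 11, 12, 13}
Step 9: union(12, 2) -> already same set; set of 12 now {0, 1, 2, 4, 7, 10, 11, 12, 13}
Step 10: union(5, 13) -> merged; set of 5 now {0, 1, 2, 4, 5, 7, 10, 11, 12, 13}
Step 11: union(4, 1) -> already same set; set of 4 now {0, 1, 2, 4, 5, 7, 10, 11, 12, 13}
Step 12: union(9, 2) -> merged; set of 9 now {0, 1, 2, 4, 5, 7, 9, 10, 11, 12, 13}
Step 13: union(4, 5) -> already same set; set of 4 now {0, 1, 2, 4, 5, 7, 9, 10, 11, 12, 13}
Step 14: union(13, 3) -> merged; set of 13 now {0, 1, 2, 3, 4, 5, 7, 9, 10, 11, 12, 13}
Step 15: union(3, 1) -> already same set; set of 3 now {0, 1, 2, 3, 4, 5, 7, 9, 10, 11, 12, 13}
Step 16: union(10, 11) -> already same set; set of 10 now {0, 1, 2, 3, 4, 5, 7, 9, 10, 11, 12, 13}
Set of 12: {0, 1, 2, 3, 4, 5, 7, 9, 10, 11, 12, 13}; 3 is a member.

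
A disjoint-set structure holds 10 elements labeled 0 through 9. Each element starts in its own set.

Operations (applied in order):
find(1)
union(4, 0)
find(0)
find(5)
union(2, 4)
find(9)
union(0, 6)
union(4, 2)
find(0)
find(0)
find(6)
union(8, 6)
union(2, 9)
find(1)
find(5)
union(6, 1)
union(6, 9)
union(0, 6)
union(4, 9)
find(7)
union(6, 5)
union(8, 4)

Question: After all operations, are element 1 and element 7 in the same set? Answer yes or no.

Step 1: find(1) -> no change; set of 1 is {1}
Step 2: union(4, 0) -> merged; set of 4 now {0, 4}
Step 3: find(0) -> no change; set of 0 is {0, 4}
Step 4: find(5) -> no change; set of 5 is {5}
Step 5: union(2, 4) -> merged; set of 2 now {0, 2, 4}
Step 6: find(9) -> no change; set of 9 is {9}
Step 7: union(0, 6) -> merged; set of 0 now {0, 2, 4, 6}
Step 8: union(4, 2) -> already same set; set of 4 now {0, 2, 4, 6}
Step 9: find(0) -> no change; set of 0 is {0, 2, 4, 6}
Step 10: find(0) -> no change; set of 0 is {0, 2, 4, 6}
Step 11: find(6) -> no change; set of 6 is {0, 2, 4, 6}
Step 12: union(8, 6) -> merged; set of 8 now {0, 2, 4, 6, 8}
Step 13: union(2, 9) -> merged; set of 2 now {0, 2, 4, 6, 8, 9}
Step 14: find(1) -> no change; set of 1 is {1}
Step 15: find(5) -> no change; set of 5 is {5}
Step 16: union(6, 1) -> merged; set of 6 now {0, 1, 2, 4, 6, 8, 9}
Step 17: union(6, 9) -> already same set; set of 6 now {0, 1, 2, 4, 6, 8, 9}
Step 18: union(0, 6) -> already same set; set of 0 now {0, 1, 2, 4, 6, 8, 9}
Step 19: union(4, 9) -> already same set; set of 4 now {0, 1, 2, 4, 6, 8, 9}
Step 20: find(7) -> no change; set of 7 is {7}
Step 21: union(6, 5) -> merged; set of 6 now {0, 1, 2, 4, 5, 6, 8, 9}
Step 22: union(8, 4) -> already same set; set of 8 now {0, 1, 2, 4, 5, 6, 8, 9}
Set of 1: {0, 1, 2, 4, 5, 6, 8, 9}; 7 is not a member.

Answer: no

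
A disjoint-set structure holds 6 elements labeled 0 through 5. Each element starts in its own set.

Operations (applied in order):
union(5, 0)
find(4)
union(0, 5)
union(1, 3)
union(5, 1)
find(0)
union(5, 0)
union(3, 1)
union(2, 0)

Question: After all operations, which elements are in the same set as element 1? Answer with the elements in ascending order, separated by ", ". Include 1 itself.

Step 1: union(5, 0) -> merged; set of 5 now {0, 5}
Step 2: find(4) -> no change; set of 4 is {4}
Step 3: union(0, 5) -> already same set; set of 0 now {0, 5}
Step 4: union(1, 3) -> merged; set of 1 now {1, 3}
Step 5: union(5, 1) -> merged; set of 5 now {0, 1, 3, 5}
Step 6: find(0) -> no change; set of 0 is {0, 1, 3, 5}
Step 7: union(5, 0) -> already same set; set of 5 now {0, 1, 3, 5}
Step 8: union(3, 1) -> already same set; set of 3 now {0, 1, 3, 5}
Step 9: union(2, 0) -> merged; set of 2 now {0, 1, 2, 3, 5}
Component of 1: {0, 1, 2, 3, 5}

Answer: 0, 1, 2, 3, 5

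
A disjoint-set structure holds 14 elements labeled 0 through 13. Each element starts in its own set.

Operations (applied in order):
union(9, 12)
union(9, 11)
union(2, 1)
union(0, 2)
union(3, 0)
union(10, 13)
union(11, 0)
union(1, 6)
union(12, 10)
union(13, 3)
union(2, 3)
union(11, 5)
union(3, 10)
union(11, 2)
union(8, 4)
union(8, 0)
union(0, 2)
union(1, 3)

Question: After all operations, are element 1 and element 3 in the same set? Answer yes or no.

Answer: yes

Derivation:
Step 1: union(9, 12) -> merged; set of 9 now {9, 12}
Step 2: union(9, 11) -> merged; set of 9 now {9, 11, 12}
Step 3: union(2, 1) -> merged; set of 2 now {1, 2}
Step 4: union(0, 2) -> merged; set of 0 now {0, 1, 2}
Step 5: union(3, 0) -> merged; set of 3 now {0, 1, 2, 3}
Step 6: union(10, 13) -> merged; set of 10 now {10, 13}
Step 7: union(11, 0) -> merged; set of 11 now {0, 1, 2, 3, 9, 11, 12}
Step 8: union(1, 6) -> merged; set of 1 now {0, 1, 2, 3, 6, 9, 11, 12}
Step 9: union(12, 10) -> merged; set of 12 now {0, 1, 2, 3, 6, 9, 10, 11, 12, 13}
Step 10: union(13, 3) -> already same set; set of 13 now {0, 1, 2, 3, 6, 9, 10, 11, 12, 13}
Step 11: union(2, 3) -> already same set; set of 2 now {0, 1, 2, 3, 6, 9, 10, 11, 12, 13}
Step 12: union(11, 5) -> merged; set of 11 now {0, 1, 2, 3, 5, 6, 9, 10, 11, 12, 13}
Step 13: union(3, 10) -> already same set; set of 3 now {0, 1, 2, 3, 5, 6, 9, 10, 11, 12, 13}
Step 14: union(11, 2) -> already same set; set of 11 now {0, 1, 2, 3, 5, 6, 9, 10, 11, 12, 13}
Step 15: union(8, 4) -> merged; set of 8 now {4, 8}
Step 16: union(8, 0) -> merged; set of 8 now {0, 1, 2, 3, 4, 5, 6, 8, 9, 10, 11, 12, 13}
Step 17: union(0, 2) -> already same set; set of 0 now {0, 1, 2, 3, 4, 5, 6, 8, 9, 10, 11, 12, 13}
Step 18: union(1, 3) -> already same set; set of 1 now {0, 1, 2, 3, 4, 5, 6, 8, 9, 10, 11, 12, 13}
Set of 1: {0, 1, 2, 3, 4, 5, 6, 8, 9, 10, 11, 12, 13}; 3 is a member.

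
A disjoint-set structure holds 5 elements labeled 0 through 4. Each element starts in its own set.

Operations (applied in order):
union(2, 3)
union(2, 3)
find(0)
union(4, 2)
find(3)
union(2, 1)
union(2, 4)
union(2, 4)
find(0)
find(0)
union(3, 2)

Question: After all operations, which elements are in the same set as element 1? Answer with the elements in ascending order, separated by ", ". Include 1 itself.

Step 1: union(2, 3) -> merged; set of 2 now {2, 3}
Step 2: union(2, 3) -> already same set; set of 2 now {2, 3}
Step 3: find(0) -> no change; set of 0 is {0}
Step 4: union(4, 2) -> merged; set of 4 now {2, 3, 4}
Step 5: find(3) -> no change; set of 3 is {2, 3, 4}
Step 6: union(2, 1) -> merged; set of 2 now {1, 2, 3, 4}
Step 7: union(2, 4) -> already same set; set of 2 now {1, 2, 3, 4}
Step 8: union(2, 4) -> already same set; set of 2 now {1, 2, 3, 4}
Step 9: find(0) -> no change; set of 0 is {0}
Step 10: find(0) -> no change; set of 0 is {0}
Step 11: union(3, 2) -> already same set; set of 3 now {1, 2, 3, 4}
Component of 1: {1, 2, 3, 4}

Answer: 1, 2, 3, 4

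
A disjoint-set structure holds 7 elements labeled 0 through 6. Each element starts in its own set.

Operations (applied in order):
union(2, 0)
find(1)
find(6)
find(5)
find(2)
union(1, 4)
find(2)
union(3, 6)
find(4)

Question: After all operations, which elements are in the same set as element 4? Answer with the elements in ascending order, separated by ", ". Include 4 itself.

Step 1: union(2, 0) -> merged; set of 2 now {0, 2}
Step 2: find(1) -> no change; set of 1 is {1}
Step 3: find(6) -> no change; set of 6 is {6}
Step 4: find(5) -> no change; set of 5 is {5}
Step 5: find(2) -> no change; set of 2 is {0, 2}
Step 6: union(1, 4) -> merged; set of 1 now {1, 4}
Step 7: find(2) -> no change; set of 2 is {0, 2}
Step 8: union(3, 6) -> merged; set of 3 now {3, 6}
Step 9: find(4) -> no change; set of 4 is {1, 4}
Component of 4: {1, 4}

Answer: 1, 4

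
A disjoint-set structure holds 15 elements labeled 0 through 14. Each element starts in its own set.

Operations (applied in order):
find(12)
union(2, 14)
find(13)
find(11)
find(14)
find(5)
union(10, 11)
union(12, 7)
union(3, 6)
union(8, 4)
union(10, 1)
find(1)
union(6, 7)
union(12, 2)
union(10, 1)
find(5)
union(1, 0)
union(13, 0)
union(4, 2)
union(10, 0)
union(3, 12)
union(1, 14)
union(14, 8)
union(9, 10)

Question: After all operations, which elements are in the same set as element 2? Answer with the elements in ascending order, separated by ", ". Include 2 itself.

Step 1: find(12) -> no change; set of 12 is {12}
Step 2: union(2, 14) -> merged; set of 2 now {2, 14}
Step 3: find(13) -> no change; set of 13 is {13}
Step 4: find(11) -> no change; set of 11 is {11}
Step 5: find(14) -> no change; set of 14 is {2, 14}
Step 6: find(5) -> no change; set of 5 is {5}
Step 7: union(10, 11) -> merged; set of 10 now {10, 11}
Step 8: union(12, 7) -> merged; set of 12 now {7, 12}
Step 9: union(3, 6) -> merged; set of 3 now {3, 6}
Step 10: union(8, 4) -> merged; set of 8 now {4, 8}
Step 11: union(10, 1) -> merged; set of 10 now {1, 10, 11}
Step 12: find(1) -> no change; set of 1 is {1, 10, 11}
Step 13: union(6, 7) -> merged; set of 6 now {3, 6, 7, 12}
Step 14: union(12, 2) -> merged; set of 12 now {2, 3, 6, 7, 12, 14}
Step 15: union(10, 1) -> already same set; set of 10 now {1, 10, 11}
Step 16: find(5) -> no change; set of 5 is {5}
Step 17: union(1, 0) -> merged; set of 1 now {0, 1, 10, 11}
Step 18: union(13, 0) -> merged; set of 13 now {0, 1, 10, 11, 13}
Step 19: union(4, 2) -> merged; set of 4 now {2, 3, 4, 6, 7, 8, 12, 14}
Step 20: union(10, 0) -> already same set; set of 10 now {0, 1, 10, 11, 13}
Step 21: union(3, 12) -> already same set; set of 3 now {2, 3, 4, 6, 7, 8, 12, 14}
Step 22: union(1, 14) -> merged; set of 1 now {0, 1, 2, 3, 4, 6, 7, 8, 10, 11, 12, 13, 14}
Step 23: union(14, 8) -> already same set; set of 14 now {0, 1, 2, 3, 4, 6, 7, 8, 10, 11, 12, 13, 14}
Step 24: union(9, 10) -> merged; set of 9 now {0, 1, 2, 3, 4, 6, 7, 8, 9, 10, 11, 12, 13, 14}
Component of 2: {0, 1, 2, 3, 4, 6, 7, 8, 9, 10, 11, 12, 13, 14}

Answer: 0, 1, 2, 3, 4, 6, 7, 8, 9, 10, 11, 12, 13, 14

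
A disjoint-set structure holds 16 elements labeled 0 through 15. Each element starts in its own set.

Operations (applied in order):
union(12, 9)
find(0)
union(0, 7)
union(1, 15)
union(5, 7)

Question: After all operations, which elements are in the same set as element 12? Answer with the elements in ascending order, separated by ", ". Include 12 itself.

Answer: 9, 12

Derivation:
Step 1: union(12, 9) -> merged; set of 12 now {9, 12}
Step 2: find(0) -> no change; set of 0 is {0}
Step 3: union(0, 7) -> merged; set of 0 now {0, 7}
Step 4: union(1, 15) -> merged; set of 1 now {1, 15}
Step 5: union(5, 7) -> merged; set of 5 now {0, 5, 7}
Component of 12: {9, 12}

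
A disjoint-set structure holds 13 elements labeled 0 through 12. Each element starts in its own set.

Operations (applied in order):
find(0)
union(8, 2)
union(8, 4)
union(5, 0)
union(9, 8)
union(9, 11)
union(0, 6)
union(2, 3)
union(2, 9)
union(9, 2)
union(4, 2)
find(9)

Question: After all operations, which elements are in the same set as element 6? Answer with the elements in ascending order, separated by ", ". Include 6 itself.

Step 1: find(0) -> no change; set of 0 is {0}
Step 2: union(8, 2) -> merged; set of 8 now {2, 8}
Step 3: union(8, 4) -> merged; set of 8 now {2, 4, 8}
Step 4: union(5, 0) -> merged; set of 5 now {0, 5}
Step 5: union(9, 8) -> merged; set of 9 now {2, 4, 8, 9}
Step 6: union(9, 11) -> merged; set of 9 now {2, 4, 8, 9, 11}
Step 7: union(0, 6) -> merged; set of 0 now {0, 5, 6}
Step 8: union(2, 3) -> merged; set of 2 now {2, 3, 4, 8, 9, 11}
Step 9: union(2, 9) -> already same set; set of 2 now {2, 3, 4, 8, 9, 11}
Step 10: union(9, 2) -> already same set; set of 9 now {2, 3, 4, 8, 9, 11}
Step 11: union(4, 2) -> already same set; set of 4 now {2, 3, 4, 8, 9, 11}
Step 12: find(9) -> no change; set of 9 is {2, 3, 4, 8, 9, 11}
Component of 6: {0, 5, 6}

Answer: 0, 5, 6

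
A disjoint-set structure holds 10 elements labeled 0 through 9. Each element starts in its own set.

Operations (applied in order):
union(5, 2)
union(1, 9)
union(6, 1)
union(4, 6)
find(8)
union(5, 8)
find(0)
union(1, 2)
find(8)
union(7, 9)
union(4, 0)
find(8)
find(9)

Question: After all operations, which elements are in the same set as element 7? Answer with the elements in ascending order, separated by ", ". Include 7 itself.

Answer: 0, 1, 2, 4, 5, 6, 7, 8, 9

Derivation:
Step 1: union(5, 2) -> merged; set of 5 now {2, 5}
Step 2: union(1, 9) -> merged; set of 1 now {1, 9}
Step 3: union(6, 1) -> merged; set of 6 now {1, 6, 9}
Step 4: union(4, 6) -> merged; set of 4 now {1, 4, 6, 9}
Step 5: find(8) -> no change; set of 8 is {8}
Step 6: union(5, 8) -> merged; set of 5 now {2, 5, 8}
Step 7: find(0) -> no change; set of 0 is {0}
Step 8: union(1, 2) -> merged; set of 1 now {1, 2, 4, 5, 6, 8, 9}
Step 9: find(8) -> no change; set of 8 is {1, 2, 4, 5, 6, 8, 9}
Step 10: union(7, 9) -> merged; set of 7 now {1, 2, 4, 5, 6, 7, 8, 9}
Step 11: union(4, 0) -> merged; set of 4 now {0, 1, 2, 4, 5, 6, 7, 8, 9}
Step 12: find(8) -> no change; set of 8 is {0, 1, 2, 4, 5, 6, 7, 8, 9}
Step 13: find(9) -> no change; set of 9 is {0, 1, 2, 4, 5, 6, 7, 8, 9}
Component of 7: {0, 1, 2, 4, 5, 6, 7, 8, 9}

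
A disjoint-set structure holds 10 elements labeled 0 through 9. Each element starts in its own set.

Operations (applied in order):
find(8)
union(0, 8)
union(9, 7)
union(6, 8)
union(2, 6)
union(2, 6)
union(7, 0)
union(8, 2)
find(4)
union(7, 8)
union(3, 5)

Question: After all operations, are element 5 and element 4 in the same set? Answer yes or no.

Step 1: find(8) -> no change; set of 8 is {8}
Step 2: union(0, 8) -> merged; set of 0 now {0, 8}
Step 3: union(9, 7) -> merged; set of 9 now {7, 9}
Step 4: union(6, 8) -> merged; set of 6 now {0, 6, 8}
Step 5: union(2, 6) -> merged; set of 2 now {0, 2, 6, 8}
Step 6: union(2, 6) -> already same set; set of 2 now {0, 2, 6, 8}
Step 7: union(7, 0) -> merged; set of 7 now {0, 2, 6, 7, 8, 9}
Step 8: union(8, 2) -> already same set; set of 8 now {0, 2, 6, 7, 8, 9}
Step 9: find(4) -> no change; set of 4 is {4}
Step 10: union(7, 8) -> already same set; set of 7 now {0, 2, 6, 7, 8, 9}
Step 11: union(3, 5) -> merged; set of 3 now {3, 5}
Set of 5: {3, 5}; 4 is not a member.

Answer: no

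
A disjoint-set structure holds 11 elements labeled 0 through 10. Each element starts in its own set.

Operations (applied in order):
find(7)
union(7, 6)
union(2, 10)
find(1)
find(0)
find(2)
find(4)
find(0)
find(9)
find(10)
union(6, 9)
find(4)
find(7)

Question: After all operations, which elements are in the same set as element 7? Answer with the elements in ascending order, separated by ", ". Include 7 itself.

Step 1: find(7) -> no change; set of 7 is {7}
Step 2: union(7, 6) -> merged; set of 7 now {6, 7}
Step 3: union(2, 10) -> merged; set of 2 now {2, 10}
Step 4: find(1) -> no change; set of 1 is {1}
Step 5: find(0) -> no change; set of 0 is {0}
Step 6: find(2) -> no change; set of 2 is {2, 10}
Step 7: find(4) -> no change; set of 4 is {4}
Step 8: find(0) -> no change; set of 0 is {0}
Step 9: find(9) -> no change; set of 9 is {9}
Step 10: find(10) -> no change; set of 10 is {2, 10}
Step 11: union(6, 9) -> merged; set of 6 now {6, 7, 9}
Step 12: find(4) -> no change; set of 4 is {4}
Step 13: find(7) -> no change; set of 7 is {6, 7, 9}
Component of 7: {6, 7, 9}

Answer: 6, 7, 9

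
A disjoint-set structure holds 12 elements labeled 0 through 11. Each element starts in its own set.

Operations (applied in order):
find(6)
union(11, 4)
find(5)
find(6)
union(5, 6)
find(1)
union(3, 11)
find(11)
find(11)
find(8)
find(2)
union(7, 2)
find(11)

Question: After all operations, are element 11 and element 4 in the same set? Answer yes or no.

Answer: yes

Derivation:
Step 1: find(6) -> no change; set of 6 is {6}
Step 2: union(11, 4) -> merged; set of 11 now {4, 11}
Step 3: find(5) -> no change; set of 5 is {5}
Step 4: find(6) -> no change; set of 6 is {6}
Step 5: union(5, 6) -> merged; set of 5 now {5, 6}
Step 6: find(1) -> no change; set of 1 is {1}
Step 7: union(3, 11) -> merged; set of 3 now {3, 4, 11}
Step 8: find(11) -> no change; set of 11 is {3, 4, 11}
Step 9: find(11) -> no change; set of 11 is {3, 4, 11}
Step 10: find(8) -> no change; set of 8 is {8}
Step 11: find(2) -> no change; set of 2 is {2}
Step 12: union(7, 2) -> merged; set of 7 now {2, 7}
Step 13: find(11) -> no change; set of 11 is {3, 4, 11}
Set of 11: {3, 4, 11}; 4 is a member.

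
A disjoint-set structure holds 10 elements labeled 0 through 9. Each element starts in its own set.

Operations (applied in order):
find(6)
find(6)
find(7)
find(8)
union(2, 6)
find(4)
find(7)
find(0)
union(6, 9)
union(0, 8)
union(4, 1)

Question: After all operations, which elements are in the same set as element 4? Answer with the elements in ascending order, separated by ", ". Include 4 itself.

Step 1: find(6) -> no change; set of 6 is {6}
Step 2: find(6) -> no change; set of 6 is {6}
Step 3: find(7) -> no change; set of 7 is {7}
Step 4: find(8) -> no change; set of 8 is {8}
Step 5: union(2, 6) -> merged; set of 2 now {2, 6}
Step 6: find(4) -> no change; set of 4 is {4}
Step 7: find(7) -> no change; set of 7 is {7}
Step 8: find(0) -> no change; set of 0 is {0}
Step 9: union(6, 9) -> merged; set of 6 now {2, 6, 9}
Step 10: union(0, 8) -> merged; set of 0 now {0, 8}
Step 11: union(4, 1) -> merged; set of 4 now {1, 4}
Component of 4: {1, 4}

Answer: 1, 4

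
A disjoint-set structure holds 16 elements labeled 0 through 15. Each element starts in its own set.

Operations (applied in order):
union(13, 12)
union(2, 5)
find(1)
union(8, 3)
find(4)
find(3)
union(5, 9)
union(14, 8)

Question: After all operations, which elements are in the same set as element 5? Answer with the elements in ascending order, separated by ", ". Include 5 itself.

Step 1: union(13, 12) -> merged; set of 13 now {12, 13}
Step 2: union(2, 5) -> merged; set of 2 now {2, 5}
Step 3: find(1) -> no change; set of 1 is {1}
Step 4: union(8, 3) -> merged; set of 8 now {3, 8}
Step 5: find(4) -> no change; set of 4 is {4}
Step 6: find(3) -> no change; set of 3 is {3, 8}
Step 7: union(5, 9) -> merged; set of 5 now {2, 5, 9}
Step 8: union(14, 8) -> merged; set of 14 now {3, 8, 14}
Component of 5: {2, 5, 9}

Answer: 2, 5, 9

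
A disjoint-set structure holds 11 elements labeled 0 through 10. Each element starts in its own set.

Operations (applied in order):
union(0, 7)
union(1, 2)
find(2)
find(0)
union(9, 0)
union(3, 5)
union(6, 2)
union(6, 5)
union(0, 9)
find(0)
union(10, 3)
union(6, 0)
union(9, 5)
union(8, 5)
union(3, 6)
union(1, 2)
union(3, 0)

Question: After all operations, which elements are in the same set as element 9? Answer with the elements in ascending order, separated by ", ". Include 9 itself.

Step 1: union(0, 7) -> merged; set of 0 now {0, 7}
Step 2: union(1, 2) -> merged; set of 1 now {1, 2}
Step 3: find(2) -> no change; set of 2 is {1, 2}
Step 4: find(0) -> no change; set of 0 is {0, 7}
Step 5: union(9, 0) -> merged; set of 9 now {0, 7, 9}
Step 6: union(3, 5) -> merged; set of 3 now {3, 5}
Step 7: union(6, 2) -> merged; set of 6 now {1, 2, 6}
Step 8: union(6, 5) -> merged; set of 6 now {1, 2, 3, 5, 6}
Step 9: union(0, 9) -> already same set; set of 0 now {0, 7, 9}
Step 10: find(0) -> no change; set of 0 is {0, 7, 9}
Step 11: union(10, 3) -> merged; set of 10 now {1, 2, 3, 5, 6, 10}
Step 12: union(6, 0) -> merged; set of 6 now {0, 1, 2, 3, 5, 6, 7, 9, 10}
Step 13: union(9, 5) -> already same set; set of 9 now {0, 1, 2, 3, 5, 6, 7, 9, 10}
Step 14: union(8, 5) -> merged; set of 8 now {0, 1, 2, 3, 5, 6, 7, 8, 9, 10}
Step 15: union(3, 6) -> already same set; set of 3 now {0, 1, 2, 3, 5, 6, 7, 8, 9, 10}
Step 16: union(1, 2) -> already same set; set of 1 now {0, 1, 2, 3, 5, 6, 7, 8, 9, 10}
Step 17: union(3, 0) -> already same set; set of 3 now {0, 1, 2, 3, 5, 6, 7, 8, 9, 10}
Component of 9: {0, 1, 2, 3, 5, 6, 7, 8, 9, 10}

Answer: 0, 1, 2, 3, 5, 6, 7, 8, 9, 10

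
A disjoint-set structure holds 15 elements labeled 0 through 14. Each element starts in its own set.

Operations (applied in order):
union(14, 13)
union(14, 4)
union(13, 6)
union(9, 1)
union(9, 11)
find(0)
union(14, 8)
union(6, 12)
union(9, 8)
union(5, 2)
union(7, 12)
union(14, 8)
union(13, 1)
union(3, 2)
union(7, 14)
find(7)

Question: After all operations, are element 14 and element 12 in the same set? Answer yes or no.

Answer: yes

Derivation:
Step 1: union(14, 13) -> merged; set of 14 now {13, 14}
Step 2: union(14, 4) -> merged; set of 14 now {4, 13, 14}
Step 3: union(13, 6) -> merged; set of 13 now {4, 6, 13, 14}
Step 4: union(9, 1) -> merged; set of 9 now {1, 9}
Step 5: union(9, 11) -> merged; set of 9 now {1, 9, 11}
Step 6: find(0) -> no change; set of 0 is {0}
Step 7: union(14, 8) -> merged; set of 14 now {4, 6, 8, 13, 14}
Step 8: union(6, 12) -> merged; set of 6 now {4, 6, 8, 12, 13, 14}
Step 9: union(9, 8) -> merged; set of 9 now {1, 4, 6, 8, 9, 11, 12, 13, 14}
Step 10: union(5, 2) -> merged; set of 5 now {2, 5}
Step 11: union(7, 12) -> merged; set of 7 now {1, 4, 6, 7, 8, 9, 11, 12, 13, 14}
Step 12: union(14, 8) -> already same set; set of 14 now {1, 4, 6, 7, 8, 9, 11, 12, 13, 14}
Step 13: union(13, 1) -> already same set; set of 13 now {1, 4, 6, 7, 8, 9, 11, 12, 13, 14}
Step 14: union(3, 2) -> merged; set of 3 now {2, 3, 5}
Step 15: union(7, 14) -> already same set; set of 7 now {1, 4, 6, 7, 8, 9, 11, 12, 13, 14}
Step 16: find(7) -> no change; set of 7 is {1, 4, 6, 7, 8, 9, 11, 12, 13, 14}
Set of 14: {1, 4, 6, 7, 8, 9, 11, 12, 13, 14}; 12 is a member.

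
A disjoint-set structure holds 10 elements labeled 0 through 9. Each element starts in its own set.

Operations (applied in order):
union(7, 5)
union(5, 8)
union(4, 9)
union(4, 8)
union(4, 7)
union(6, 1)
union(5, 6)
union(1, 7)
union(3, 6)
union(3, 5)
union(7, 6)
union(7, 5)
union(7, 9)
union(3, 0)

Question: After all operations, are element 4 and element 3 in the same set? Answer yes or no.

Step 1: union(7, 5) -> merged; set of 7 now {5, 7}
Step 2: union(5, 8) -> merged; set of 5 now {5, 7, 8}
Step 3: union(4, 9) -> merged; set of 4 now {4, 9}
Step 4: union(4, 8) -> merged; set of 4 now {4, 5, 7, 8, 9}
Step 5: union(4, 7) -> already same set; set of 4 now {4, 5, 7, 8, 9}
Step 6: union(6, 1) -> merged; set of 6 now {1, 6}
Step 7: union(5, 6) -> merged; set of 5 now {1, 4, 5, 6, 7, 8, 9}
Step 8: union(1, 7) -> already same set; set of 1 now {1, 4, 5, 6, 7, 8, 9}
Step 9: union(3, 6) -> merged; set of 3 now {1, 3, 4, 5, 6, 7, 8, 9}
Step 10: union(3, 5) -> already same set; set of 3 now {1, 3, 4, 5, 6, 7, 8, 9}
Step 11: union(7, 6) -> already same set; set of 7 now {1, 3, 4, 5, 6, 7, 8, 9}
Step 12: union(7, 5) -> already same set; set of 7 now {1, 3, 4, 5, 6, 7, 8, 9}
Step 13: union(7, 9) -> already same set; set of 7 now {1, 3, 4, 5, 6, 7, 8, 9}
Step 14: union(3, 0) -> merged; set of 3 now {0, 1, 3, 4, 5, 6, 7, 8, 9}
Set of 4: {0, 1, 3, 4, 5, 6, 7, 8, 9}; 3 is a member.

Answer: yes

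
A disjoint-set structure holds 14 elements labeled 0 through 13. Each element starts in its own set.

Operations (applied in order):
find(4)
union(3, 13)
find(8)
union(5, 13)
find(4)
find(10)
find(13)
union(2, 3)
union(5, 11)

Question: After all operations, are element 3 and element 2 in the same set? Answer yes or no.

Step 1: find(4) -> no change; set of 4 is {4}
Step 2: union(3, 13) -> merged; set of 3 now {3, 13}
Step 3: find(8) -> no change; set of 8 is {8}
Step 4: union(5, 13) -> merged; set of 5 now {3, 5, 13}
Step 5: find(4) -> no change; set of 4 is {4}
Step 6: find(10) -> no change; set of 10 is {10}
Step 7: find(13) -> no change; set of 13 is {3, 5, 13}
Step 8: union(2, 3) -> merged; set of 2 now {2, 3, 5, 13}
Step 9: union(5, 11) -> merged; set of 5 now {2, 3, 5, 11, 13}
Set of 3: {2, 3, 5, 11, 13}; 2 is a member.

Answer: yes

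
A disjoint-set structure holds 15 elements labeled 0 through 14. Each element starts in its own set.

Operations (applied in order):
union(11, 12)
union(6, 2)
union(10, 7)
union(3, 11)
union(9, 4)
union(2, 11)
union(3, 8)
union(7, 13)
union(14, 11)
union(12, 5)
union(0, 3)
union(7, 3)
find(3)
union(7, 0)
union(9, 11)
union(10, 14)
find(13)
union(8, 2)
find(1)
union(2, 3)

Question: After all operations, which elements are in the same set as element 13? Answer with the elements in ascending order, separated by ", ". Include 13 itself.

Answer: 0, 2, 3, 4, 5, 6, 7, 8, 9, 10, 11, 12, 13, 14

Derivation:
Step 1: union(11, 12) -> merged; set of 11 now {11, 12}
Step 2: union(6, 2) -> merged; set of 6 now {2, 6}
Step 3: union(10, 7) -> merged; set of 10 now {7, 10}
Step 4: union(3, 11) -> merged; set of 3 now {3, 11, 12}
Step 5: union(9, 4) -> merged; set of 9 now {4, 9}
Step 6: union(2, 11) -> merged; set of 2 now {2, 3, 6, 11, 12}
Step 7: union(3, 8) -> merged; set of 3 now {2, 3, 6, 8, 11, 12}
Step 8: union(7, 13) -> merged; set of 7 now {7, 10, 13}
Step 9: union(14, 11) -> merged; set of 14 now {2, 3, 6, 8, 11, 12, 14}
Step 10: union(12, 5) -> merged; set of 12 now {2, 3, 5, 6, 8, 11, 12, 14}
Step 11: union(0, 3) -> merged; set of 0 now {0, 2, 3, 5, 6, 8, 11, 12, 14}
Step 12: union(7, 3) -> merged; set of 7 now {0, 2, 3, 5, 6, 7, 8, 10, 11, 12, 13, 14}
Step 13: find(3) -> no change; set of 3 is {0, 2, 3, 5, 6, 7, 8, 10, 11, 12, 13, 14}
Step 14: union(7, 0) -> already same set; set of 7 now {0, 2, 3, 5, 6, 7, 8, 10, 11, 12, 13, 14}
Step 15: union(9, 11) -> merged; set of 9 now {0, 2, 3, 4, 5, 6, 7, 8, 9, 10, 11, 12, 13, 14}
Step 16: union(10, 14) -> already same set; set of 10 now {0, 2, 3, 4, 5, 6, 7, 8, 9, 10, 11, 12, 13, 14}
Step 17: find(13) -> no change; set of 13 is {0, 2, 3, 4, 5, 6, 7, 8, 9, 10, 11, 12, 13, 14}
Step 18: union(8, 2) -> already same set; set of 8 now {0, 2, 3, 4, 5, 6, 7, 8, 9, 10, 11, 12, 13, 14}
Step 19: find(1) -> no change; set of 1 is {1}
Step 20: union(2, 3) -> already same set; set of 2 now {0, 2, 3, 4, 5, 6, 7, 8, 9, 10, 11, 12, 13, 14}
Component of 13: {0, 2, 3, 4, 5, 6, 7, 8, 9, 10, 11, 12, 13, 14}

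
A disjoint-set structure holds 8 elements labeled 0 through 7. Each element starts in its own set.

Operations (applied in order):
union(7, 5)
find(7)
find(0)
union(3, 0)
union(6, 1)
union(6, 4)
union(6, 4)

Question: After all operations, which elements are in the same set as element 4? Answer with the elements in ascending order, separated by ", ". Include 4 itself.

Answer: 1, 4, 6

Derivation:
Step 1: union(7, 5) -> merged; set of 7 now {5, 7}
Step 2: find(7) -> no change; set of 7 is {5, 7}
Step 3: find(0) -> no change; set of 0 is {0}
Step 4: union(3, 0) -> merged; set of 3 now {0, 3}
Step 5: union(6, 1) -> merged; set of 6 now {1, 6}
Step 6: union(6, 4) -> merged; set of 6 now {1, 4, 6}
Step 7: union(6, 4) -> already same set; set of 6 now {1, 4, 6}
Component of 4: {1, 4, 6}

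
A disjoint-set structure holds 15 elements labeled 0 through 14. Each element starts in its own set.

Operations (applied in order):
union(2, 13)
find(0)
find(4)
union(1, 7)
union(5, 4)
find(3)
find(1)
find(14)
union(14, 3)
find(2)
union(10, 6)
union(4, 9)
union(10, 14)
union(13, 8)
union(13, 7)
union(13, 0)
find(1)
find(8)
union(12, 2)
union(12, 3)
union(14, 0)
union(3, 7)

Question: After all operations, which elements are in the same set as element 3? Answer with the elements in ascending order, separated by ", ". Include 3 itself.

Answer: 0, 1, 2, 3, 6, 7, 8, 10, 12, 13, 14

Derivation:
Step 1: union(2, 13) -> merged; set of 2 now {2, 13}
Step 2: find(0) -> no change; set of 0 is {0}
Step 3: find(4) -> no change; set of 4 is {4}
Step 4: union(1, 7) -> merged; set of 1 now {1, 7}
Step 5: union(5, 4) -> merged; set of 5 now {4, 5}
Step 6: find(3) -> no change; set of 3 is {3}
Step 7: find(1) -> no change; set of 1 is {1, 7}
Step 8: find(14) -> no change; set of 14 is {14}
Step 9: union(14, 3) -> merged; set of 14 now {3, 14}
Step 10: find(2) -> no change; set of 2 is {2, 13}
Step 11: union(10, 6) -> merged; set of 10 now {6, 10}
Step 12: union(4, 9) -> merged; set of 4 now {4, 5, 9}
Step 13: union(10, 14) -> merged; set of 10 now {3, 6, 10, 14}
Step 14: union(13, 8) -> merged; set of 13 now {2, 8, 13}
Step 15: union(13, 7) -> merged; set of 13 now {1, 2, 7, 8, 13}
Step 16: union(13, 0) -> merged; set of 13 now {0, 1, 2, 7, 8, 13}
Step 17: find(1) -> no change; set of 1 is {0, 1, 2, 7, 8, 13}
Step 18: find(8) -> no change; set of 8 is {0, 1, 2, 7, 8, 13}
Step 19: union(12, 2) -> merged; set of 12 now {0, 1, 2, 7, 8, 12, 13}
Step 20: union(12, 3) -> merged; set of 12 now {0, 1, 2, 3, 6, 7, 8, 10, 12, 13, 14}
Step 21: union(14, 0) -> already same set; set of 14 now {0, 1, 2, 3, 6, 7, 8, 10, 12, 13, 14}
Step 22: union(3, 7) -> already same set; set of 3 now {0, 1, 2, 3, 6, 7, 8, 10, 12, 13, 14}
Component of 3: {0, 1, 2, 3, 6, 7, 8, 10, 12, 13, 14}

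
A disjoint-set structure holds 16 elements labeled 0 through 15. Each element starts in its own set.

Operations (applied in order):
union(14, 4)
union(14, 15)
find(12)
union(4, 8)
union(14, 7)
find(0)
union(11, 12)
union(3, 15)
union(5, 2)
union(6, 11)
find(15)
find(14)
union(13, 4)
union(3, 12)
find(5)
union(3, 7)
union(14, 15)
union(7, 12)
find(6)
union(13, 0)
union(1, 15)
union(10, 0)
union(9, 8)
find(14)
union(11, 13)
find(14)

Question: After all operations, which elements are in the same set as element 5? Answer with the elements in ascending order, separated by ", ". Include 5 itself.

Answer: 2, 5

Derivation:
Step 1: union(14, 4) -> merged; set of 14 now {4, 14}
Step 2: union(14, 15) -> merged; set of 14 now {4, 14, 15}
Step 3: find(12) -> no change; set of 12 is {12}
Step 4: union(4, 8) -> merged; set of 4 now {4, 8, 14, 15}
Step 5: union(14, 7) -> merged; set of 14 now {4, 7, 8, 14, 15}
Step 6: find(0) -> no change; set of 0 is {0}
Step 7: union(11, 12) -> merged; set of 11 now {11, 12}
Step 8: union(3, 15) -> merged; set of 3 now {3, 4, 7, 8, 14, 15}
Step 9: union(5, 2) -> merged; set of 5 now {2, 5}
Step 10: union(6, 11) -> merged; set of 6 now {6, 11, 12}
Step 11: find(15) -> no change; set of 15 is {3, 4, 7, 8, 14, 15}
Step 12: find(14) -> no change; set of 14 is {3, 4, 7, 8, 14, 15}
Step 13: union(13, 4) -> merged; set of 13 now {3, 4, 7, 8, 13, 14, 15}
Step 14: union(3, 12) -> merged; set of 3 now {3, 4, 6, 7, 8, 11, 12, 13, 14, 15}
Step 15: find(5) -> no change; set of 5 is {2, 5}
Step 16: union(3, 7) -> already same set; set of 3 now {3, 4, 6, 7, 8, 11, 12, 13, 14, 15}
Step 17: union(14, 15) -> already same set; set of 14 now {3, 4, 6, 7, 8, 11, 12, 13, 14, 15}
Step 18: union(7, 12) -> already same set; set of 7 now {3, 4, 6, 7, 8, 11, 12, 13, 14, 15}
Step 19: find(6) -> no change; set of 6 is {3, 4, 6, 7, 8, 11, 12, 13, 14, 15}
Step 20: union(13, 0) -> merged; set of 13 now {0, 3, 4, 6, 7, 8, 11, 12, 13, 14, 15}
Step 21: union(1, 15) -> merged; set of 1 now {0, 1, 3, 4, 6, 7, 8, 11, 12, 13, 14, 15}
Step 22: union(10, 0) -> merged; set of 10 now {0, 1, 3, 4, 6, 7, 8, 10, 11, 12, 13, 14, 15}
Step 23: union(9, 8) -> merged; set of 9 now {0, 1, 3, 4, 6, 7, 8, 9, 10, 11, 12, 13, 14, 15}
Step 24: find(14) -> no change; set of 14 is {0, 1, 3, 4, 6, 7, 8, 9, 10, 11, 12, 13, 14, 15}
Step 25: union(11, 13) -> already same set; set of 11 now {0, 1, 3, 4, 6, 7, 8, 9, 10, 11, 12, 13, 14, 15}
Step 26: find(14) -> no change; set of 14 is {0, 1, 3, 4, 6, 7, 8, 9, 10, 11, 12, 13, 14, 15}
Component of 5: {2, 5}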